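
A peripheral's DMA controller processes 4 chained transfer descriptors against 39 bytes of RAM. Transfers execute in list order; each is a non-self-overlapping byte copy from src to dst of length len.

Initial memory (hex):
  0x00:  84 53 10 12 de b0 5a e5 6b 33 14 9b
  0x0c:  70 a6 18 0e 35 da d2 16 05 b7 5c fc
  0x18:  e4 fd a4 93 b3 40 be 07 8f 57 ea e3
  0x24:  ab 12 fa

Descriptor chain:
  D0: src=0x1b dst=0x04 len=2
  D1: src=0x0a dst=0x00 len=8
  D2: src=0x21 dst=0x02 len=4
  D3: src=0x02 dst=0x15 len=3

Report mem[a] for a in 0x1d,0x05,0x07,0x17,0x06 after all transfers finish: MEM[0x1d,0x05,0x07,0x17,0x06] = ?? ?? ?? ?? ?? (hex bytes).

#0 dst[0x04+2] := {0x93,0xb3}
#1 dst[0x00+8] := {0x14,0x9b,0x70,0xa6,0x18,0x0e,0x35,0xda}
#2 dst[0x02+4] := {0x57,0xea,0xe3,0xab}
#3 dst[0x15+3] := {0x57,0xea,0xe3}
query mem[0x1d]=0x40, mem[0x05]=0xab, mem[0x07]=0xda, mem[0x17]=0xe3, mem[0x06]=0x35

MEM[0x1d,0x05,0x07,0x17,0x06] = 40 ab da e3 35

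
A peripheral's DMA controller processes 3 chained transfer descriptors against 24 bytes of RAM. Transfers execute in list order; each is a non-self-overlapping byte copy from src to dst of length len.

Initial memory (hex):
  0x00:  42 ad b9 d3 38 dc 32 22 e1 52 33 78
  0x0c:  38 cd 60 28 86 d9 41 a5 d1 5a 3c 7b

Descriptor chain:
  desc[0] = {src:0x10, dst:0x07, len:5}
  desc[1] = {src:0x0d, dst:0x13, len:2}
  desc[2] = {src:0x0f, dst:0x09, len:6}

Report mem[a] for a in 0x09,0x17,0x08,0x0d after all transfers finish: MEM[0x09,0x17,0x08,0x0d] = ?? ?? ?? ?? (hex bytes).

D0: mem[0x07..0x0b] <- [86 d9 41 a5 d1]
D1: mem[0x13..0x14] <- [cd 60]
D2: mem[0x09..0x0e] <- [28 86 d9 41 cd 60]
query mem[0x09]=0x28, mem[0x17]=0x7b, mem[0x08]=0xd9, mem[0x0d]=0xcd

MEM[0x09,0x17,0x08,0x0d] = 28 7b d9 cd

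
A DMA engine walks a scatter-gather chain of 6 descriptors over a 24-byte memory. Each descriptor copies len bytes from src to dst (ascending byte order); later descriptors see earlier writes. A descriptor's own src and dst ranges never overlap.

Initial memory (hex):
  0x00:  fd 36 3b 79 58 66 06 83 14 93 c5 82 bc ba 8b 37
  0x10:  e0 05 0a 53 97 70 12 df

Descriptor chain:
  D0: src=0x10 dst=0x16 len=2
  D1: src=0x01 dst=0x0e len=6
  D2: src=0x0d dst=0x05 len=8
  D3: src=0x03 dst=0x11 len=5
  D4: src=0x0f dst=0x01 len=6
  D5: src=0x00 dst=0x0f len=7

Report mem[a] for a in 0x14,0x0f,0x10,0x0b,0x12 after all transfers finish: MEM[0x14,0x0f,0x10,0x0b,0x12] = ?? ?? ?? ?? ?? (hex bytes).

#0 dst[0x16+2] := {0xe0,0x05}
#1 dst[0x0e+6] := {0x36,0x3b,0x79,0x58,0x66,0x06}
#2 dst[0x05+8] := {0xba,0x36,0x3b,0x79,0x58,0x66,0x06,0x97}
#3 dst[0x11+5] := {0x79,0x58,0xba,0x36,0x3b}
#4 dst[0x01+6] := {0x3b,0x79,0x79,0x58,0xba,0x36}
#5 dst[0x0f+7] := {0xfd,0x3b,0x79,0x79,0x58,0xba,0x36}
query mem[0x14]=0xba, mem[0x0f]=0xfd, mem[0x10]=0x3b, mem[0x0b]=0x06, mem[0x12]=0x79

MEM[0x14,0x0f,0x10,0x0b,0x12] = ba fd 3b 06 79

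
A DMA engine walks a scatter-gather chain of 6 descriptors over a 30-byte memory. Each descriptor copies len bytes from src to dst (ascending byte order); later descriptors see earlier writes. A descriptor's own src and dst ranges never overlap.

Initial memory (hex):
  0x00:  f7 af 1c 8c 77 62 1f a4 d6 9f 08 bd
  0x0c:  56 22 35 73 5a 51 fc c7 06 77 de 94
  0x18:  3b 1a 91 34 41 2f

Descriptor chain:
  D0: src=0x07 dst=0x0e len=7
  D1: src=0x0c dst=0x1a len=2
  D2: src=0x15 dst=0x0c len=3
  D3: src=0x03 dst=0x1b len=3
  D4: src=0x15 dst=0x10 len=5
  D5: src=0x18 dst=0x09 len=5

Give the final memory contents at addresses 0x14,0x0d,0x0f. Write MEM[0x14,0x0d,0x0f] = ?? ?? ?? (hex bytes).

MEM[0x14,0x0d,0x0f] = 1a 77 d6

D0: mem[0x0e..0x14] <- [a4 d6 9f 08 bd 56 22]
D1: mem[0x1a..0x1b] <- [56 22]
D2: mem[0x0c..0x0e] <- [77 de 94]
D3: mem[0x1b..0x1d] <- [8c 77 62]
D4: mem[0x10..0x14] <- [77 de 94 3b 1a]
D5: mem[0x09..0x0d] <- [3b 1a 56 8c 77]
query mem[0x14]=0x1a, mem[0x0d]=0x77, mem[0x0f]=0xd6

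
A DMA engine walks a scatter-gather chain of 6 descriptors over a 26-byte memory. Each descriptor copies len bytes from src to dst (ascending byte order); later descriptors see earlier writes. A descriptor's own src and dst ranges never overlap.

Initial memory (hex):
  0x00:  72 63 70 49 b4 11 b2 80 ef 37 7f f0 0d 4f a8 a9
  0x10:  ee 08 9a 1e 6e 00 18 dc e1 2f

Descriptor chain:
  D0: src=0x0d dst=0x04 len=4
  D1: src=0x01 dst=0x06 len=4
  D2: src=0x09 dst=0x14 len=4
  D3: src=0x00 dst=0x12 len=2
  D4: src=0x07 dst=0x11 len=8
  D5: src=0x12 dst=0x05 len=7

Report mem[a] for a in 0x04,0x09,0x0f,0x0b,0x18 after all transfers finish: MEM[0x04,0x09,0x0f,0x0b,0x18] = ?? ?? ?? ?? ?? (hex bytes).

MEM[0x04,0x09,0x0f,0x0b,0x18] = 4f 0d a9 a8 a8

D0: mem[0x04..0x07] <- [4f a8 a9 ee]
D1: mem[0x06..0x09] <- [63 70 49 4f]
D2: mem[0x14..0x17] <- [4f 7f f0 0d]
D3: mem[0x12..0x13] <- [72 63]
D4: mem[0x11..0x18] <- [70 49 4f 7f f0 0d 4f a8]
D5: mem[0x05..0x0b] <- [49 4f 7f f0 0d 4f a8]
query mem[0x04]=0x4f, mem[0x09]=0x0d, mem[0x0f]=0xa9, mem[0x0b]=0xa8, mem[0x18]=0xa8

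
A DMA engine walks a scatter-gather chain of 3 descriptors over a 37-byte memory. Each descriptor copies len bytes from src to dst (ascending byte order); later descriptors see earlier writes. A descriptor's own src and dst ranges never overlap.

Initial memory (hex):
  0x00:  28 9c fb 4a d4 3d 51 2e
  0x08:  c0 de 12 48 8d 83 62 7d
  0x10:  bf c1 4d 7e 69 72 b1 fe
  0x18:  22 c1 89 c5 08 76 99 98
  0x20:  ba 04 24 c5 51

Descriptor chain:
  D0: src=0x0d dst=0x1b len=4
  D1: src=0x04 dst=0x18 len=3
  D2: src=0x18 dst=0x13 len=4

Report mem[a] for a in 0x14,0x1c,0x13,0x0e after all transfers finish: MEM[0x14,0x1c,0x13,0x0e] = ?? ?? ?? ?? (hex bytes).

D0: mem[0x1b..0x1e] <- [83 62 7d bf]
D1: mem[0x18..0x1a] <- [d4 3d 51]
D2: mem[0x13..0x16] <- [d4 3d 51 83]
query mem[0x14]=0x3d, mem[0x1c]=0x62, mem[0x13]=0xd4, mem[0x0e]=0x62

MEM[0x14,0x1c,0x13,0x0e] = 3d 62 d4 62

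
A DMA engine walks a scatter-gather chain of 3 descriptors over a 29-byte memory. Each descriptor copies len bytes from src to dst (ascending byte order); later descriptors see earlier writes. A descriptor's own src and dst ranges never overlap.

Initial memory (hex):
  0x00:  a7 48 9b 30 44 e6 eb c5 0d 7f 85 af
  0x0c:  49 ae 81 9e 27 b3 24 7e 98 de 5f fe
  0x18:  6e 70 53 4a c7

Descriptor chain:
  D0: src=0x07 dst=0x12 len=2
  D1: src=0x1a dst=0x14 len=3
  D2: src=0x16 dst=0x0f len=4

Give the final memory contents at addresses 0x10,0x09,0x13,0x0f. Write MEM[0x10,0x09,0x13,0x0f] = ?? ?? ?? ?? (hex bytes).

  after D0: wrote 2B at 0x12 = c50d
  after D1: wrote 3B at 0x14 = 534ac7
  after D2: wrote 4B at 0x0f = c7fe6e70
query mem[0x10]=0xfe, mem[0x09]=0x7f, mem[0x13]=0x0d, mem[0x0f]=0xc7

MEM[0x10,0x09,0x13,0x0f] = fe 7f 0d c7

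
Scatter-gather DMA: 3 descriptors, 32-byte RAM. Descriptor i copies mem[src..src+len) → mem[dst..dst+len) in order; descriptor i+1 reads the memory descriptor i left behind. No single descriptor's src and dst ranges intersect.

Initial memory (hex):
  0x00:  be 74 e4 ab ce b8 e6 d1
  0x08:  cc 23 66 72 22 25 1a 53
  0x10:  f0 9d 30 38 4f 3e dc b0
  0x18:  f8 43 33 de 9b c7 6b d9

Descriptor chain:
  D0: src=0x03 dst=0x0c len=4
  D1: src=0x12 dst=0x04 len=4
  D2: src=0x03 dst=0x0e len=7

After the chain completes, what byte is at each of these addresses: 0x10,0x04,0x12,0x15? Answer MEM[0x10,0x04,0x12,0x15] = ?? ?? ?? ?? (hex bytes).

MEM[0x10,0x04,0x12,0x15] = 38 30 3e 3e

D0: mem[0x0c..0x0f] <- [ab ce b8 e6]
D1: mem[0x04..0x07] <- [30 38 4f 3e]
D2: mem[0x0e..0x14] <- [ab 30 38 4f 3e cc 23]
query mem[0x10]=0x38, mem[0x04]=0x30, mem[0x12]=0x3e, mem[0x15]=0x3e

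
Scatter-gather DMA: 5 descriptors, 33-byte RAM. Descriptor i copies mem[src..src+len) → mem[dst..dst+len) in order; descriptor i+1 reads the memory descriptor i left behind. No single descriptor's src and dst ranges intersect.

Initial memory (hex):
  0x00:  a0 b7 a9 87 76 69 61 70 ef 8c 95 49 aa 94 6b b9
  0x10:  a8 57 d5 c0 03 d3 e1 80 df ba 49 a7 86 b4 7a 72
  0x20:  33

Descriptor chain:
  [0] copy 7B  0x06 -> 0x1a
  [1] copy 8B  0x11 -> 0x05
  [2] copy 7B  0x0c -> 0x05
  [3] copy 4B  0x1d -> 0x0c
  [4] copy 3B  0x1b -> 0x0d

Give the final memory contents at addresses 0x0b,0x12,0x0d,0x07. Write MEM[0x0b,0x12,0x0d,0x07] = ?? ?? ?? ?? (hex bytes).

  after D0: wrote 7B at 0x1a = 6170ef8c9549aa
  after D1: wrote 8B at 0x05 = 57d5c003d3e180df
  after D2: wrote 7B at 0x05 = df946bb9a857d5
  after D3: wrote 4B at 0x0c = 8c9549aa
  after D4: wrote 3B at 0x0d = 70ef8c
query mem[0x0b]=0xd5, mem[0x12]=0xd5, mem[0x0d]=0x70, mem[0x07]=0x6b

MEM[0x0b,0x12,0x0d,0x07] = d5 d5 70 6b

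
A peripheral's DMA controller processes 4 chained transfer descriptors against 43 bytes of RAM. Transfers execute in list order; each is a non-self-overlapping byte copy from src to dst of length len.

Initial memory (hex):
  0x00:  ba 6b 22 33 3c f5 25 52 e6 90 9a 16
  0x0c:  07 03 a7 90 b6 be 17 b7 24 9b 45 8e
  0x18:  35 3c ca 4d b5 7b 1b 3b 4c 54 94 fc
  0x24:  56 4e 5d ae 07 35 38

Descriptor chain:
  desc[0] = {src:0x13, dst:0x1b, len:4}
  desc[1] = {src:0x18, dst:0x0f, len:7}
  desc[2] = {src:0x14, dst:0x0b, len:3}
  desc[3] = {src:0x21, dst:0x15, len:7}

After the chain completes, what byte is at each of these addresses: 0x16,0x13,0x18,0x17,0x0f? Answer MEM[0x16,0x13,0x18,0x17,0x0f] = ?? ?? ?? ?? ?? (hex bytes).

[0] 0x13->0x1b len=4 : b7 24 9b 45
[1] 0x18->0x0f len=7 : 35 3c ca b7 24 9b 45
[2] 0x14->0x0b len=3 : 9b 45 45
[3] 0x21->0x15 len=7 : 54 94 fc 56 4e 5d ae
query mem[0x16]=0x94, mem[0x13]=0x24, mem[0x18]=0x56, mem[0x17]=0xfc, mem[0x0f]=0x35

MEM[0x16,0x13,0x18,0x17,0x0f] = 94 24 56 fc 35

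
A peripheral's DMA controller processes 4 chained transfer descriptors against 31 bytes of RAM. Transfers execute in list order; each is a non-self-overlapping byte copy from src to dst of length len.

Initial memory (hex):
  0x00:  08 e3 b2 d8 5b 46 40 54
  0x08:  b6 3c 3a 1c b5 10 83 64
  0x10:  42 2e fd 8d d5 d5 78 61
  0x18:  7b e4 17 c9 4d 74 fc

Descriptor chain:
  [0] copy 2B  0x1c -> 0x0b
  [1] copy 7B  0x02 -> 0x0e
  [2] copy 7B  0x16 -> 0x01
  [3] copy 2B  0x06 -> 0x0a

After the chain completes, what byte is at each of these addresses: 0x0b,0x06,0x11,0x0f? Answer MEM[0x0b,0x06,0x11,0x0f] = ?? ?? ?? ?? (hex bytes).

D0: mem[0x0b..0x0c] <- [4d 74]
D1: mem[0x0e..0x14] <- [b2 d8 5b 46 40 54 b6]
D2: mem[0x01..0x07] <- [78 61 7b e4 17 c9 4d]
D3: mem[0x0a..0x0b] <- [c9 4d]
query mem[0x0b]=0x4d, mem[0x06]=0xc9, mem[0x11]=0x46, mem[0x0f]=0xd8

MEM[0x0b,0x06,0x11,0x0f] = 4d c9 46 d8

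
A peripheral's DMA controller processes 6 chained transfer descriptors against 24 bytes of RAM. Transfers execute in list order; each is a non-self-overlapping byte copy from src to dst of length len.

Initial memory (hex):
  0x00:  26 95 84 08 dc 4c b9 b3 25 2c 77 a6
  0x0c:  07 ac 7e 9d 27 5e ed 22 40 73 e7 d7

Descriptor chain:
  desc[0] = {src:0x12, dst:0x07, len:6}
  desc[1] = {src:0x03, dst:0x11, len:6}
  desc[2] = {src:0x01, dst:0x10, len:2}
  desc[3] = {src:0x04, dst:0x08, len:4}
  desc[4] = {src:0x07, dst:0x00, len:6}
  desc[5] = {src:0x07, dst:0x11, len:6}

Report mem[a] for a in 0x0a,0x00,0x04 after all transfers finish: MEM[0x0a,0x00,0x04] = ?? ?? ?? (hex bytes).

  after D0: wrote 6B at 0x07 = ed224073e7d7
  after D1: wrote 6B at 0x11 = 08dc4cb9ed22
  after D2: wrote 2B at 0x10 = 9584
  after D3: wrote 4B at 0x08 = dc4cb9ed
  after D4: wrote 6B at 0x00 = eddc4cb9edd7
  after D5: wrote 6B at 0x11 = eddc4cb9edd7
query mem[0x0a]=0xb9, mem[0x00]=0xed, mem[0x04]=0xed

MEM[0x0a,0x00,0x04] = b9 ed ed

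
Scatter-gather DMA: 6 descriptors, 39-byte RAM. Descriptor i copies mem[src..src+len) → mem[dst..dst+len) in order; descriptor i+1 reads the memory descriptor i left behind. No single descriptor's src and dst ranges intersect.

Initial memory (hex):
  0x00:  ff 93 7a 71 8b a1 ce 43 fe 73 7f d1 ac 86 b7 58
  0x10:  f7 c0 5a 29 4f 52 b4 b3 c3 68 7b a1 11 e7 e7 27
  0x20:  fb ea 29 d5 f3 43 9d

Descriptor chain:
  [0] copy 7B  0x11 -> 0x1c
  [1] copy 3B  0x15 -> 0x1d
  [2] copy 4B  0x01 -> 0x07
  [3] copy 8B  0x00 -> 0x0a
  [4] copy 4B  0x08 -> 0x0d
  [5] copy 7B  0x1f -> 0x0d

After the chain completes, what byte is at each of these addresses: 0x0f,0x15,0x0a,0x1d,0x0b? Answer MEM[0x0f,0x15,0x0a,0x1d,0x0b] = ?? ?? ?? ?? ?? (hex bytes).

MEM[0x0f,0x15,0x0a,0x1d,0x0b] = b4 52 ff 52 93

D0: mem[0x1c..0x22] <- [c0 5a 29 4f 52 b4 b3]
D1: mem[0x1d..0x1f] <- [52 b4 b3]
D2: mem[0x07..0x0a] <- [93 7a 71 8b]
D3: mem[0x0a..0x11] <- [ff 93 7a 71 8b a1 ce 93]
D4: mem[0x0d..0x10] <- [7a 71 ff 93]
D5: mem[0x0d..0x13] <- [b3 52 b4 b3 d5 f3 43]
query mem[0x0f]=0xb4, mem[0x15]=0x52, mem[0x0a]=0xff, mem[0x1d]=0x52, mem[0x0b]=0x93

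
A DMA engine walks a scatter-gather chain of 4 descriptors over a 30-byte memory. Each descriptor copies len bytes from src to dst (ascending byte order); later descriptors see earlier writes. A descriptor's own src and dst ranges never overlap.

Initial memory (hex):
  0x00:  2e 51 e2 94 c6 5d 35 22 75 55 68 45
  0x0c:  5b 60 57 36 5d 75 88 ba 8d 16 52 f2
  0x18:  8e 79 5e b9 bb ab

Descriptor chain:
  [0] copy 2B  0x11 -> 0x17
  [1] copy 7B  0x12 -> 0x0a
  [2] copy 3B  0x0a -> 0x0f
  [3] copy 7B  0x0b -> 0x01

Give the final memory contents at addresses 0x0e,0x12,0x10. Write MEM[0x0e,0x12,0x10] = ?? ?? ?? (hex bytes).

D0: mem[0x17..0x18] <- [75 88]
D1: mem[0x0a..0x10] <- [88 ba 8d 16 52 75 88]
D2: mem[0x0f..0x11] <- [88 ba 8d]
D3: mem[0x01..0x07] <- [ba 8d 16 52 88 ba 8d]
query mem[0x0e]=0x52, mem[0x12]=0x88, mem[0x10]=0xba

MEM[0x0e,0x12,0x10] = 52 88 ba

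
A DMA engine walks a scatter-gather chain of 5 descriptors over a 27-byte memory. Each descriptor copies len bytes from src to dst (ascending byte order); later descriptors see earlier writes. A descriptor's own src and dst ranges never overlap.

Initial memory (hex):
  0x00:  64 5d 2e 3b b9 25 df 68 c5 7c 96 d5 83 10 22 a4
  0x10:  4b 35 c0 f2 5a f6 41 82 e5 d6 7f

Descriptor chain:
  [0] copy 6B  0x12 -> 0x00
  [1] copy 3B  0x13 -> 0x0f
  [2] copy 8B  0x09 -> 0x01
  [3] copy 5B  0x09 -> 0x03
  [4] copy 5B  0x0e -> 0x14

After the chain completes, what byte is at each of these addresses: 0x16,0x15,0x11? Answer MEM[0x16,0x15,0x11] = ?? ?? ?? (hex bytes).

MEM[0x16,0x15,0x11] = 5a f2 f6

#0 dst[0x00+6] := {0xc0,0xf2,0x5a,0xf6,0x41,0x82}
#1 dst[0x0f+3] := {0xf2,0x5a,0xf6}
#2 dst[0x01+8] := {0x7c,0x96,0xd5,0x83,0x10,0x22,0xf2,0x5a}
#3 dst[0x03+5] := {0x7c,0x96,0xd5,0x83,0x10}
#4 dst[0x14+5] := {0x22,0xf2,0x5a,0xf6,0xc0}
query mem[0x16]=0x5a, mem[0x15]=0xf2, mem[0x11]=0xf6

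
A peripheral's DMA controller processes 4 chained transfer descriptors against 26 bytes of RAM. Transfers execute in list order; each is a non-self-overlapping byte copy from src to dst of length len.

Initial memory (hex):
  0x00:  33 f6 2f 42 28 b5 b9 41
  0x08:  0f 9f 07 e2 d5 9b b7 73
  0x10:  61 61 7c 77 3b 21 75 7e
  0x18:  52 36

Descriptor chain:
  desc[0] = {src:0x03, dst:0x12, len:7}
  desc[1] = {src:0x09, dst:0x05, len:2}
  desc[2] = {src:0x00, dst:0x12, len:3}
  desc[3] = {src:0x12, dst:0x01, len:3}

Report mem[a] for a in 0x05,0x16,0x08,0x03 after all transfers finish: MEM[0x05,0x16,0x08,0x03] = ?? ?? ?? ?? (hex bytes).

D0: mem[0x12..0x18] <- [42 28 b5 b9 41 0f 9f]
D1: mem[0x05..0x06] <- [9f 07]
D2: mem[0x12..0x14] <- [33 f6 2f]
D3: mem[0x01..0x03] <- [33 f6 2f]
query mem[0x05]=0x9f, mem[0x16]=0x41, mem[0x08]=0x0f, mem[0x03]=0x2f

MEM[0x05,0x16,0x08,0x03] = 9f 41 0f 2f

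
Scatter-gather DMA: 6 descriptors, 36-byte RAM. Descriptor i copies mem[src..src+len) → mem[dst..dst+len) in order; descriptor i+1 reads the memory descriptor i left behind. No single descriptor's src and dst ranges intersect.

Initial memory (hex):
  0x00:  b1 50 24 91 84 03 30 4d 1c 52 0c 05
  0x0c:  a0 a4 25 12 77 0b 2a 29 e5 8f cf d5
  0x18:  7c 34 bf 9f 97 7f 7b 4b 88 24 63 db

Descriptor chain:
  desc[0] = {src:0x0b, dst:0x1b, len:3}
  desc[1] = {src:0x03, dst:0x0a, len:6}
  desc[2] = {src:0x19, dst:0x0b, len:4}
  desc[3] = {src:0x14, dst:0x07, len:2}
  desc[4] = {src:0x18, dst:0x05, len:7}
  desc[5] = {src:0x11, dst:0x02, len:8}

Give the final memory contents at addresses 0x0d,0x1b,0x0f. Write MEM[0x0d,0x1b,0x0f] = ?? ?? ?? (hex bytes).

MEM[0x0d,0x1b,0x0f] = 05 05 1c

D0: mem[0x1b..0x1d] <- [05 a0 a4]
D1: mem[0x0a..0x0f] <- [91 84 03 30 4d 1c]
D2: mem[0x0b..0x0e] <- [34 bf 05 a0]
D3: mem[0x07..0x08] <- [e5 8f]
D4: mem[0x05..0x0b] <- [7c 34 bf 05 a0 a4 7b]
D5: mem[0x02..0x09] <- [0b 2a 29 e5 8f cf d5 7c]
query mem[0x0d]=0x05, mem[0x1b]=0x05, mem[0x0f]=0x1c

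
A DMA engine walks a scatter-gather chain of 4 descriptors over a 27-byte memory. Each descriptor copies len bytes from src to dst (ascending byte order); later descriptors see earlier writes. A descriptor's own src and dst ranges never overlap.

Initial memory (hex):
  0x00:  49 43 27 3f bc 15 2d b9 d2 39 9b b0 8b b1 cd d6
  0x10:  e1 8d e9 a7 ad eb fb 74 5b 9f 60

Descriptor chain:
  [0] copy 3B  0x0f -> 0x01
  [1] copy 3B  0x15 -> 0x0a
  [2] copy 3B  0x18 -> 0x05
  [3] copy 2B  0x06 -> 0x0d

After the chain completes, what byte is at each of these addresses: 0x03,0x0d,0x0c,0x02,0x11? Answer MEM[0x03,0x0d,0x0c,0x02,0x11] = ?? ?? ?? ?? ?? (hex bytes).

[0] 0x0f->0x01 len=3 : d6 e1 8d
[1] 0x15->0x0a len=3 : eb fb 74
[2] 0x18->0x05 len=3 : 5b 9f 60
[3] 0x06->0x0d len=2 : 9f 60
query mem[0x03]=0x8d, mem[0x0d]=0x9f, mem[0x0c]=0x74, mem[0x02]=0xe1, mem[0x11]=0x8d

MEM[0x03,0x0d,0x0c,0x02,0x11] = 8d 9f 74 e1 8d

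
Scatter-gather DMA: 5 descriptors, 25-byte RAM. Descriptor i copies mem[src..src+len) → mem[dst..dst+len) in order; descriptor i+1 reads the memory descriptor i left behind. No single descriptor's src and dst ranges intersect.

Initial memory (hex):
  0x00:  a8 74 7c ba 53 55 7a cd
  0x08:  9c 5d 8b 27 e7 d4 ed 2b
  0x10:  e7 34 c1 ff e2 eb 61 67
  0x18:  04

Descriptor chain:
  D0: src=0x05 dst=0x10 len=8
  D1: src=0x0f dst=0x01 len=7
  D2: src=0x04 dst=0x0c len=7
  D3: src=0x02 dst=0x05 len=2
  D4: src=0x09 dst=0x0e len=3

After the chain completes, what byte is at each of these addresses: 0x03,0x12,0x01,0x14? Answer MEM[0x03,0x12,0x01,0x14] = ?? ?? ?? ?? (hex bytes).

#0 dst[0x10+8] := {0x55,0x7a,0xcd,0x9c,0x5d,0x8b,0x27,0xe7}
#1 dst[0x01+7] := {0x2b,0x55,0x7a,0xcd,0x9c,0x5d,0x8b}
#2 dst[0x0c+7] := {0xcd,0x9c,0x5d,0x8b,0x9c,0x5d,0x8b}
#3 dst[0x05+2] := {0x55,0x7a}
#4 dst[0x0e+3] := {0x5d,0x8b,0x27}
query mem[0x03]=0x7a, mem[0x12]=0x8b, mem[0x01]=0x2b, mem[0x14]=0x5d

MEM[0x03,0x12,0x01,0x14] = 7a 8b 2b 5d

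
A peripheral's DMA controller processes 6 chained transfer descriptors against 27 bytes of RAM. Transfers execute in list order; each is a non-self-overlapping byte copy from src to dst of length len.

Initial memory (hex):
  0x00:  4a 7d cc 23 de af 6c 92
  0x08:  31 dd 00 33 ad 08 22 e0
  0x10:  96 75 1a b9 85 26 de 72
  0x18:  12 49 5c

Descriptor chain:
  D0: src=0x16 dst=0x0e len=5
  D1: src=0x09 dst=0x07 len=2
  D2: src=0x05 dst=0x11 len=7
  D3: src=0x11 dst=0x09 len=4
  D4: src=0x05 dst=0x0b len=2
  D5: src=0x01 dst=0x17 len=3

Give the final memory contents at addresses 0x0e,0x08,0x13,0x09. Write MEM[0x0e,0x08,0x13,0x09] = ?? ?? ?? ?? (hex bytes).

MEM[0x0e,0x08,0x13,0x09] = de 00 dd af

  after D0: wrote 5B at 0x0e = de7212495c
  after D1: wrote 2B at 0x07 = dd00
  after D2: wrote 7B at 0x11 = af6cdd00dd0033
  after D3: wrote 4B at 0x09 = af6cdd00
  after D4: wrote 2B at 0x0b = af6c
  after D5: wrote 3B at 0x17 = 7dcc23
query mem[0x0e]=0xde, mem[0x08]=0x00, mem[0x13]=0xdd, mem[0x09]=0xaf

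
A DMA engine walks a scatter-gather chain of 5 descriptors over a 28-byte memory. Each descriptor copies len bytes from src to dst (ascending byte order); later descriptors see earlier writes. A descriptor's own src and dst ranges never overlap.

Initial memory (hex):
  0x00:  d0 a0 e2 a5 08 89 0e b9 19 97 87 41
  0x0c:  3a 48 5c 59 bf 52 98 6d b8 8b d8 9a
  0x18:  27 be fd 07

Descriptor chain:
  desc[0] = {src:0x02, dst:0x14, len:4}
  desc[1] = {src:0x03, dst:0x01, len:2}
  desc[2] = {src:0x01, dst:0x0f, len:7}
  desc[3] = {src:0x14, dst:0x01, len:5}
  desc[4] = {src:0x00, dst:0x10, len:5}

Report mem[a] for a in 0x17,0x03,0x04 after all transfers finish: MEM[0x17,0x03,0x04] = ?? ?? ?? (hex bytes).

MEM[0x17,0x03,0x04] = 89 08 89

D0: mem[0x14..0x17] <- [e2 a5 08 89]
D1: mem[0x01..0x02] <- [a5 08]
D2: mem[0x0f..0x15] <- [a5 08 a5 08 89 0e b9]
D3: mem[0x01..0x05] <- [0e b9 08 89 27]
D4: mem[0x10..0x14] <- [d0 0e b9 08 89]
query mem[0x17]=0x89, mem[0x03]=0x08, mem[0x04]=0x89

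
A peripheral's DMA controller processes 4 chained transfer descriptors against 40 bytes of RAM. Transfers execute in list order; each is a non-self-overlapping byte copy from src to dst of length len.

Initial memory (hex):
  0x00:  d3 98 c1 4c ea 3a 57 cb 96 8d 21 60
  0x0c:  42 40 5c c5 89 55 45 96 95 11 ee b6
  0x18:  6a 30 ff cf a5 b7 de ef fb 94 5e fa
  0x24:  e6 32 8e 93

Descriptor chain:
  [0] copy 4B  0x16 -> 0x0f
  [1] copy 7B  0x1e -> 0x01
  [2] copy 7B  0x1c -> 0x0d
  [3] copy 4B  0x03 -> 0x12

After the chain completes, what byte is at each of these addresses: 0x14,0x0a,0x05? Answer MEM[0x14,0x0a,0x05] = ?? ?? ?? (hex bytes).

D0: mem[0x0f..0x12] <- [ee b6 6a 30]
D1: mem[0x01..0x07] <- [de ef fb 94 5e fa e6]
D2: mem[0x0d..0x13] <- [a5 b7 de ef fb 94 5e]
D3: mem[0x12..0x15] <- [fb 94 5e fa]
query mem[0x14]=0x5e, mem[0x0a]=0x21, mem[0x05]=0x5e

MEM[0x14,0x0a,0x05] = 5e 21 5e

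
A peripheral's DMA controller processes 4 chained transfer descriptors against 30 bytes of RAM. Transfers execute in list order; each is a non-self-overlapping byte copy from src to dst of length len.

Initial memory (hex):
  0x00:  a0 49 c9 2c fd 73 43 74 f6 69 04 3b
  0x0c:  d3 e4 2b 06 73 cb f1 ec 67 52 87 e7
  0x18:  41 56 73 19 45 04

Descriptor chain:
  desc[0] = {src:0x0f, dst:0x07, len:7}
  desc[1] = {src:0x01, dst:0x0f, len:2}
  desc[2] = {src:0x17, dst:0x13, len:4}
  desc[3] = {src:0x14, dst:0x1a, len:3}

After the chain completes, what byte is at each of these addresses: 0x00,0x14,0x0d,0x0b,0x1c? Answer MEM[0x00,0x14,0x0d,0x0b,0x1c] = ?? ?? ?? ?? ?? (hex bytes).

  after D0: wrote 7B at 0x07 = 0673cbf1ec6752
  after D1: wrote 2B at 0x0f = 49c9
  after D2: wrote 4B at 0x13 = e7415673
  after D3: wrote 3B at 0x1a = 415673
query mem[0x00]=0xa0, mem[0x14]=0x41, mem[0x0d]=0x52, mem[0x0b]=0xec, mem[0x1c]=0x73

MEM[0x00,0x14,0x0d,0x0b,0x1c] = a0 41 52 ec 73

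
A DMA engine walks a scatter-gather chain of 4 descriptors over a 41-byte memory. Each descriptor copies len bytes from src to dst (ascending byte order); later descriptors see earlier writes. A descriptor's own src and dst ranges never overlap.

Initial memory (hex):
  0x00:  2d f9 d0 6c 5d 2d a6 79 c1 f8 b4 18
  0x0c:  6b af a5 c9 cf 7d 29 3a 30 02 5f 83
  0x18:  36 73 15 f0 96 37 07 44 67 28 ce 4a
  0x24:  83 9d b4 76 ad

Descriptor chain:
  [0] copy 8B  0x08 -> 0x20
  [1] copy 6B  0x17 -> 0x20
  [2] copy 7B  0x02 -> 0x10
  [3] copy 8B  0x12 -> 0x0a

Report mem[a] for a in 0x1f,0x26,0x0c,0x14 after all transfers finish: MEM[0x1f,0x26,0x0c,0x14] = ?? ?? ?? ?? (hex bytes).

[0] 0x08->0x20 len=8 : c1 f8 b4 18 6b af a5 c9
[1] 0x17->0x20 len=6 : 83 36 73 15 f0 96
[2] 0x02->0x10 len=7 : d0 6c 5d 2d a6 79 c1
[3] 0x12->0x0a len=8 : 5d 2d a6 79 c1 83 36 73
query mem[0x1f]=0x44, mem[0x26]=0xa5, mem[0x0c]=0xa6, mem[0x14]=0xa6

MEM[0x1f,0x26,0x0c,0x14] = 44 a5 a6 a6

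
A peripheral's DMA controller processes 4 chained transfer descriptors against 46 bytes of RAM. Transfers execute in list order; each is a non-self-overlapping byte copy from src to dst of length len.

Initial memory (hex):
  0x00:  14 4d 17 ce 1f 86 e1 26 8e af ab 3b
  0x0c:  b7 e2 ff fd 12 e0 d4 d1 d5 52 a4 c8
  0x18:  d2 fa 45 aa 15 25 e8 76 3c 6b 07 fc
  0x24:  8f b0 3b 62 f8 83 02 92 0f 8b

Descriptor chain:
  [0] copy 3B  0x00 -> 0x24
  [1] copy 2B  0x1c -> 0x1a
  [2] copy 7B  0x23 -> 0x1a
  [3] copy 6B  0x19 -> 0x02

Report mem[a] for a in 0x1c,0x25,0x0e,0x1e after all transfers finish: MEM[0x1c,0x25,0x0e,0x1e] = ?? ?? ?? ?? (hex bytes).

#0 dst[0x24+3] := {0x14,0x4d,0x17}
#1 dst[0x1a+2] := {0x15,0x25}
#2 dst[0x1a+7] := {0xfc,0x14,0x4d,0x17,0x62,0xf8,0x83}
#3 dst[0x02+6] := {0xfa,0xfc,0x14,0x4d,0x17,0x62}
query mem[0x1c]=0x4d, mem[0x25]=0x4d, mem[0x0e]=0xff, mem[0x1e]=0x62

MEM[0x1c,0x25,0x0e,0x1e] = 4d 4d ff 62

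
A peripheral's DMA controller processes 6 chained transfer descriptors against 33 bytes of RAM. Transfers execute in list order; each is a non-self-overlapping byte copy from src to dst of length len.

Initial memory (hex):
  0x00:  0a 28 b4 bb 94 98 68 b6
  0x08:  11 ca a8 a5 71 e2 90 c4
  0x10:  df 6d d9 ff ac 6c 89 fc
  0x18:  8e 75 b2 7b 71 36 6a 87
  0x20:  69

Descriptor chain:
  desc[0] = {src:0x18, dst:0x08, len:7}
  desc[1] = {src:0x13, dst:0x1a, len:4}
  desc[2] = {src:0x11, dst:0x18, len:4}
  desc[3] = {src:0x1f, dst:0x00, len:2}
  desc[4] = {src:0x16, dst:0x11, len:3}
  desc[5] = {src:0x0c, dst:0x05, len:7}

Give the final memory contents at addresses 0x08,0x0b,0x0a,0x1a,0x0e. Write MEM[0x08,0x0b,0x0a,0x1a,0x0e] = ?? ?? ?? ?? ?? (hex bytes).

#0 dst[0x08+7] := {0x8e,0x75,0xb2,0x7b,0x71,0x36,0x6a}
#1 dst[0x1a+4] := {0xff,0xac,0x6c,0x89}
#2 dst[0x18+4] := {0x6d,0xd9,0xff,0xac}
#3 dst[0x00+2] := {0x87,0x69}
#4 dst[0x11+3] := {0x89,0xfc,0x6d}
#5 dst[0x05+7] := {0x71,0x36,0x6a,0xc4,0xdf,0x89,0xfc}
query mem[0x08]=0xc4, mem[0x0b]=0xfc, mem[0x0a]=0x89, mem[0x1a]=0xff, mem[0x0e]=0x6a

MEM[0x08,0x0b,0x0a,0x1a,0x0e] = c4 fc 89 ff 6a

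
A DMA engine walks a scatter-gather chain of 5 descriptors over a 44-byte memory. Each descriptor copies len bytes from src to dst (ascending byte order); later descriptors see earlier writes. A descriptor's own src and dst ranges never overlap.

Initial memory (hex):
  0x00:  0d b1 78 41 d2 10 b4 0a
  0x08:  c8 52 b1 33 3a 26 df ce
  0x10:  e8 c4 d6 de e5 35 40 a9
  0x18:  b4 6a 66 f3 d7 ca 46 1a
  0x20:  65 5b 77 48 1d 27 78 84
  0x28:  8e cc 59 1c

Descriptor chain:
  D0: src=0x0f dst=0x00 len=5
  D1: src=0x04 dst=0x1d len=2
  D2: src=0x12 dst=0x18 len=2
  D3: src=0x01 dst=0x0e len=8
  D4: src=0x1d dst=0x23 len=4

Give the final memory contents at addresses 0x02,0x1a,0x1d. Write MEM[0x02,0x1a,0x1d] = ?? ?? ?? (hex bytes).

MEM[0x02,0x1a,0x1d] = c4 66 de

#0 dst[0x00+5] := {0xce,0xe8,0xc4,0xd6,0xde}
#1 dst[0x1d+2] := {0xde,0x10}
#2 dst[0x18+2] := {0xd6,0xde}
#3 dst[0x0e+8] := {0xe8,0xc4,0xd6,0xde,0x10,0xb4,0x0a,0xc8}
#4 dst[0x23+4] := {0xde,0x10,0x1a,0x65}
query mem[0x02]=0xc4, mem[0x1a]=0x66, mem[0x1d]=0xde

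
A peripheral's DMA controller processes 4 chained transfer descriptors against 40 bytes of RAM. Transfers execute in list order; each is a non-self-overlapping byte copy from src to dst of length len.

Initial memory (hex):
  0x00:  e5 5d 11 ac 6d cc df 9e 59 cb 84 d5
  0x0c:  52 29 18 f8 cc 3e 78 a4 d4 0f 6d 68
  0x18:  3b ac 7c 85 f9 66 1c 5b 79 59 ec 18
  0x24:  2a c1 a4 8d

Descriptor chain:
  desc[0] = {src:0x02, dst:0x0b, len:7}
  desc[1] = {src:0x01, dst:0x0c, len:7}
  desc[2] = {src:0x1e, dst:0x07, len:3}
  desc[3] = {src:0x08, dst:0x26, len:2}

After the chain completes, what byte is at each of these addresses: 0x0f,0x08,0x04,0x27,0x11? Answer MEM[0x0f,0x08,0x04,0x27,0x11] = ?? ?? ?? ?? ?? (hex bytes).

MEM[0x0f,0x08,0x04,0x27,0x11] = 6d 5b 6d 79 df

[0] 0x02->0x0b len=7 : 11 ac 6d cc df 9e 59
[1] 0x01->0x0c len=7 : 5d 11 ac 6d cc df 9e
[2] 0x1e->0x07 len=3 : 1c 5b 79
[3] 0x08->0x26 len=2 : 5b 79
query mem[0x0f]=0x6d, mem[0x08]=0x5b, mem[0x04]=0x6d, mem[0x27]=0x79, mem[0x11]=0xdf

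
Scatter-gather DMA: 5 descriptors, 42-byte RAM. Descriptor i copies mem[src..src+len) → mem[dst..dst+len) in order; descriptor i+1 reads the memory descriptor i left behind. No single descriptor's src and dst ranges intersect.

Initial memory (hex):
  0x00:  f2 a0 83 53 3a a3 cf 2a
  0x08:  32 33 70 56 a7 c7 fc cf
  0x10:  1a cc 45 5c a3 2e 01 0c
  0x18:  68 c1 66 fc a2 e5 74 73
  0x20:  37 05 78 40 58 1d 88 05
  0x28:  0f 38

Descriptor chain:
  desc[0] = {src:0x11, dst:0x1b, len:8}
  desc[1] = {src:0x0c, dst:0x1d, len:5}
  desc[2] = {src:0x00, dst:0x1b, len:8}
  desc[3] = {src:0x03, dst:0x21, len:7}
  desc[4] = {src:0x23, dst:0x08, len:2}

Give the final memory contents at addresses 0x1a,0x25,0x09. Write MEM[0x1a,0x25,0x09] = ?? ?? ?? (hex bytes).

#0 dst[0x1b+8] := {0xcc,0x45,0x5c,0xa3,0x2e,0x01,0x0c,0x68}
#1 dst[0x1d+5] := {0xa7,0xc7,0xfc,0xcf,0x1a}
#2 dst[0x1b+8] := {0xf2,0xa0,0x83,0x53,0x3a,0xa3,0xcf,0x2a}
#3 dst[0x21+7] := {0x53,0x3a,0xa3,0xcf,0x2a,0x32,0x33}
#4 dst[0x08+2] := {0xa3,0xcf}
query mem[0x1a]=0x66, mem[0x25]=0x2a, mem[0x09]=0xcf

MEM[0x1a,0x25,0x09] = 66 2a cf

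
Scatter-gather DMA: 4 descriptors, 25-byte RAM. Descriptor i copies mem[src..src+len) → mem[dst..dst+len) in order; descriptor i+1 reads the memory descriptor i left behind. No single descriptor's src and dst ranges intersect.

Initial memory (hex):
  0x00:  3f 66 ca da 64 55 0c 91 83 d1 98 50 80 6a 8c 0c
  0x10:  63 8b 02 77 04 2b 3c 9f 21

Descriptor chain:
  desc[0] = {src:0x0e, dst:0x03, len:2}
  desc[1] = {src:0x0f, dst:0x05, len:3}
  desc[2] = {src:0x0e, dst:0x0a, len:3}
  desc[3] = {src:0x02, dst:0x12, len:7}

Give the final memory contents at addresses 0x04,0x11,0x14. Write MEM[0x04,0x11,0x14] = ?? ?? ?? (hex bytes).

[0] 0x0e->0x03 len=2 : 8c 0c
[1] 0x0f->0x05 len=3 : 0c 63 8b
[2] 0x0e->0x0a len=3 : 8c 0c 63
[3] 0x02->0x12 len=7 : ca 8c 0c 0c 63 8b 83
query mem[0x04]=0x0c, mem[0x11]=0x8b, mem[0x14]=0x0c

MEM[0x04,0x11,0x14] = 0c 8b 0c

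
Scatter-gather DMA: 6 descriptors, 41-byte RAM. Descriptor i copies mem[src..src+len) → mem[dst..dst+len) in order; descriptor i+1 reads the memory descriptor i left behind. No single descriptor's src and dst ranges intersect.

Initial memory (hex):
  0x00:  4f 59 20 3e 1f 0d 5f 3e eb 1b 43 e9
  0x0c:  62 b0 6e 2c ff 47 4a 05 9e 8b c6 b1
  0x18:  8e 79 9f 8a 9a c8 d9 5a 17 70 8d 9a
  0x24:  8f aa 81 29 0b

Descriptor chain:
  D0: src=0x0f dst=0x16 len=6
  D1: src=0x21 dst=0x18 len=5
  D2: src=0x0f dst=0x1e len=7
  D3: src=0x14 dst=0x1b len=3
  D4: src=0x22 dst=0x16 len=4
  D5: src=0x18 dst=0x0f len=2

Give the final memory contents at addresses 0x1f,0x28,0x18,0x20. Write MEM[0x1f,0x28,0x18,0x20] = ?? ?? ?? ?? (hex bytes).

MEM[0x1f,0x28,0x18,0x20] = ff 0b 8b 47

D0: mem[0x16..0x1b] <- [2c ff 47 4a 05 9e]
D1: mem[0x18..0x1c] <- [70 8d 9a 8f aa]
D2: mem[0x1e..0x24] <- [2c ff 47 4a 05 9e 8b]
D3: mem[0x1b..0x1d] <- [9e 8b 2c]
D4: mem[0x16..0x19] <- [05 9e 8b aa]
D5: mem[0x0f..0x10] <- [8b aa]
query mem[0x1f]=0xff, mem[0x28]=0x0b, mem[0x18]=0x8b, mem[0x20]=0x47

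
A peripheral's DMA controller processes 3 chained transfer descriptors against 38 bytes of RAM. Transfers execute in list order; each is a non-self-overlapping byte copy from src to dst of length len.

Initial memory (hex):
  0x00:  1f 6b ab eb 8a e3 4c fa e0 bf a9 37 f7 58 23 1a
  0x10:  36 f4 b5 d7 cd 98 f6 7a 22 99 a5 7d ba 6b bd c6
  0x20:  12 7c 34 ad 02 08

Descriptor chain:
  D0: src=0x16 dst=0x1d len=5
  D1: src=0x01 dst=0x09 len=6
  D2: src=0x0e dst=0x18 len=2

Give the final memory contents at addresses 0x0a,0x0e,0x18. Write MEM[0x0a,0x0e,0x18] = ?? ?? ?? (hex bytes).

MEM[0x0a,0x0e,0x18] = ab 4c 4c

  after D0: wrote 5B at 0x1d = f67a2299a5
  after D1: wrote 6B at 0x09 = 6babeb8ae34c
  after D2: wrote 2B at 0x18 = 4c1a
query mem[0x0a]=0xab, mem[0x0e]=0x4c, mem[0x18]=0x4c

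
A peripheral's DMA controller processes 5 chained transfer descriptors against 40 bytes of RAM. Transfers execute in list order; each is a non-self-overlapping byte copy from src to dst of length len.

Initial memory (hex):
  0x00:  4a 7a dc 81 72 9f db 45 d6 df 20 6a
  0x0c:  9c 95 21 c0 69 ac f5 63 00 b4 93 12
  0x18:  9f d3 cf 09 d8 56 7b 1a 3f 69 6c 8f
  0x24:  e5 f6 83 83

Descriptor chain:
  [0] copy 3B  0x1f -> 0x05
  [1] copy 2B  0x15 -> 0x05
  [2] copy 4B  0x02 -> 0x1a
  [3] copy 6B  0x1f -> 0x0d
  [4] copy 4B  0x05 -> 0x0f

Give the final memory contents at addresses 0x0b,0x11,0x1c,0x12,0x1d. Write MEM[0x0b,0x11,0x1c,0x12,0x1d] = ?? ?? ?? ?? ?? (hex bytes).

#0 dst[0x05+3] := {0x1a,0x3f,0x69}
#1 dst[0x05+2] := {0xb4,0x93}
#2 dst[0x1a+4] := {0xdc,0x81,0x72,0xb4}
#3 dst[0x0d+6] := {0x1a,0x3f,0x69,0x6c,0x8f,0xe5}
#4 dst[0x0f+4] := {0xb4,0x93,0x69,0xd6}
query mem[0x0b]=0x6a, mem[0x11]=0x69, mem[0x1c]=0x72, mem[0x12]=0xd6, mem[0x1d]=0xb4

MEM[0x0b,0x11,0x1c,0x12,0x1d] = 6a 69 72 d6 b4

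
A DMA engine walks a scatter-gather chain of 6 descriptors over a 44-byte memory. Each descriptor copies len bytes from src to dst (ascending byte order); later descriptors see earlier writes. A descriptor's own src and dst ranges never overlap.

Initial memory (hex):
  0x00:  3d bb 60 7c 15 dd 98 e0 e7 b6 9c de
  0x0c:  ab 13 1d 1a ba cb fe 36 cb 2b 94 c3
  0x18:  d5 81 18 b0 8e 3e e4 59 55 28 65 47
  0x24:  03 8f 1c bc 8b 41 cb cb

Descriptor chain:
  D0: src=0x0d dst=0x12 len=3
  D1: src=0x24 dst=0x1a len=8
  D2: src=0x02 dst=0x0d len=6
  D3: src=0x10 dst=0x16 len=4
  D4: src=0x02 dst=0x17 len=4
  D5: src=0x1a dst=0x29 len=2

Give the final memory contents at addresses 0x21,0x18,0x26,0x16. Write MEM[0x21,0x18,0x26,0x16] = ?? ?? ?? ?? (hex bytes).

MEM[0x21,0x18,0x26,0x16] = cb 7c 1c dd

#0 dst[0x12+3] := {0x13,0x1d,0x1a}
#1 dst[0x1a+8] := {0x03,0x8f,0x1c,0xbc,0x8b,0x41,0xcb,0xcb}
#2 dst[0x0d+6] := {0x60,0x7c,0x15,0xdd,0x98,0xe0}
#3 dst[0x16+4] := {0xdd,0x98,0xe0,0x1d}
#4 dst[0x17+4] := {0x60,0x7c,0x15,0xdd}
#5 dst[0x29+2] := {0xdd,0x8f}
query mem[0x21]=0xcb, mem[0x18]=0x7c, mem[0x26]=0x1c, mem[0x16]=0xdd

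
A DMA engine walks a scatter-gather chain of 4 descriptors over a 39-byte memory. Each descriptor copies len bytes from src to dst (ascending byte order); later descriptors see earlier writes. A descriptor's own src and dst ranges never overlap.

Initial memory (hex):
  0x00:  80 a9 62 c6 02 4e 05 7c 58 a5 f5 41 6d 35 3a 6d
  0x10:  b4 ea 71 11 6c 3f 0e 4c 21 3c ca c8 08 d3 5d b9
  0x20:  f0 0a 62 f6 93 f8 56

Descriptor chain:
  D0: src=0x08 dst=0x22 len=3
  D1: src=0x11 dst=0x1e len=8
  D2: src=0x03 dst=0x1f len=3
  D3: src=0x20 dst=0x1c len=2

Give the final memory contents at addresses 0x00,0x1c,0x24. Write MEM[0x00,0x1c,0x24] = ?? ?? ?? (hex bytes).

MEM[0x00,0x1c,0x24] = 80 02 4c

  after D0: wrote 3B at 0x22 = 58a5f5
  after D1: wrote 8B at 0x1e = ea71116c3f0e4c21
  after D2: wrote 3B at 0x1f = c6024e
  after D3: wrote 2B at 0x1c = 024e
query mem[0x00]=0x80, mem[0x1c]=0x02, mem[0x24]=0x4c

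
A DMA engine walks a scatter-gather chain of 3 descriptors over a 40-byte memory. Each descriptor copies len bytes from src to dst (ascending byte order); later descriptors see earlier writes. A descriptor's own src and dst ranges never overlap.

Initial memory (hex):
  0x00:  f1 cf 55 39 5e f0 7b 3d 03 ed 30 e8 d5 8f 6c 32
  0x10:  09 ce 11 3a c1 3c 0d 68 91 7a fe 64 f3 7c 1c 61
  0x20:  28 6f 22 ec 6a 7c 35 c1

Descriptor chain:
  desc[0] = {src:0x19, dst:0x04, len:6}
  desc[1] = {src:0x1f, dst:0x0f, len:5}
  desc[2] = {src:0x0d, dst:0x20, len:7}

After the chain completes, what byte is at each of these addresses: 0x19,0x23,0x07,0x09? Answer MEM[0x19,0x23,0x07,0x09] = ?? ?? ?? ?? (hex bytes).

  after D0: wrote 6B at 0x04 = 7afe64f37c1c
  after D1: wrote 5B at 0x0f = 61286f22ec
  after D2: wrote 7B at 0x20 = 8f6c61286f22ec
query mem[0x19]=0x7a, mem[0x23]=0x28, mem[0x07]=0xf3, mem[0x09]=0x1c

MEM[0x19,0x23,0x07,0x09] = 7a 28 f3 1c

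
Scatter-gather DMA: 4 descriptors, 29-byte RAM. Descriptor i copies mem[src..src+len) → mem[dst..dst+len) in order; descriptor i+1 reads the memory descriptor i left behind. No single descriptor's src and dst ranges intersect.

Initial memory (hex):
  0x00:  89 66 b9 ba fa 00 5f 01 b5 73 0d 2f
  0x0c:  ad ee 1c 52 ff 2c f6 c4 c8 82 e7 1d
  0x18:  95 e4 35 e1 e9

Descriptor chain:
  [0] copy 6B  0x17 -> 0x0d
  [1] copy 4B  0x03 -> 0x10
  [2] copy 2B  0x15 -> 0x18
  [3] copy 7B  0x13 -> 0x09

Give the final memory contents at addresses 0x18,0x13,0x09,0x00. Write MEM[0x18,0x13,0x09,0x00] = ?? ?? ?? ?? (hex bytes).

  after D0: wrote 6B at 0x0d = 1d95e435e1e9
  after D1: wrote 4B at 0x10 = bafa005f
  after D2: wrote 2B at 0x18 = 82e7
  after D3: wrote 7B at 0x09 = 5fc882e71d82e7
query mem[0x18]=0x82, mem[0x13]=0x5f, mem[0x09]=0x5f, mem[0x00]=0x89

MEM[0x18,0x13,0x09,0x00] = 82 5f 5f 89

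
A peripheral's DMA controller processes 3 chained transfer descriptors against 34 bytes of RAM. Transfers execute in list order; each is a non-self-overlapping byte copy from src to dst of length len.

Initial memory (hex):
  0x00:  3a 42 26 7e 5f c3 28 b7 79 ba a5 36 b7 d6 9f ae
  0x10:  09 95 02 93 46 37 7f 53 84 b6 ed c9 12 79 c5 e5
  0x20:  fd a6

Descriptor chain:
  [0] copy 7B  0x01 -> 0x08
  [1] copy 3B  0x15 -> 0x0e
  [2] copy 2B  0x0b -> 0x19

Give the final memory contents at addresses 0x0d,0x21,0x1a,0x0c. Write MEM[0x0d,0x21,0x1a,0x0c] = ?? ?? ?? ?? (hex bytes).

MEM[0x0d,0x21,0x1a,0x0c] = 28 a6 c3 c3

#0 dst[0x08+7] := {0x42,0x26,0x7e,0x5f,0xc3,0x28,0xb7}
#1 dst[0x0e+3] := {0x37,0x7f,0x53}
#2 dst[0x19+2] := {0x5f,0xc3}
query mem[0x0d]=0x28, mem[0x21]=0xa6, mem[0x1a]=0xc3, mem[0x0c]=0xc3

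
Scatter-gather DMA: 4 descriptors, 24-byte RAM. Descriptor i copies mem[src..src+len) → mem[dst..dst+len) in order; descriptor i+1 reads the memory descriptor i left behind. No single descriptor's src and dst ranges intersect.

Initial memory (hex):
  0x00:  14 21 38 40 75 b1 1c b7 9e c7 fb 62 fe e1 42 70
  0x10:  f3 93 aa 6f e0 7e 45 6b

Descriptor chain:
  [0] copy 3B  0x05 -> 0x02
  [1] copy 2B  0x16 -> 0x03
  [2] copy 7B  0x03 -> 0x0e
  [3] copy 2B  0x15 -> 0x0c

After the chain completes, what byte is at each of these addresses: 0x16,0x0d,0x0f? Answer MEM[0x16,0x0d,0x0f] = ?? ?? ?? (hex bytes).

MEM[0x16,0x0d,0x0f] = 45 45 6b

[0] 0x05->0x02 len=3 : b1 1c b7
[1] 0x16->0x03 len=2 : 45 6b
[2] 0x03->0x0e len=7 : 45 6b b1 1c b7 9e c7
[3] 0x15->0x0c len=2 : 7e 45
query mem[0x16]=0x45, mem[0x0d]=0x45, mem[0x0f]=0x6b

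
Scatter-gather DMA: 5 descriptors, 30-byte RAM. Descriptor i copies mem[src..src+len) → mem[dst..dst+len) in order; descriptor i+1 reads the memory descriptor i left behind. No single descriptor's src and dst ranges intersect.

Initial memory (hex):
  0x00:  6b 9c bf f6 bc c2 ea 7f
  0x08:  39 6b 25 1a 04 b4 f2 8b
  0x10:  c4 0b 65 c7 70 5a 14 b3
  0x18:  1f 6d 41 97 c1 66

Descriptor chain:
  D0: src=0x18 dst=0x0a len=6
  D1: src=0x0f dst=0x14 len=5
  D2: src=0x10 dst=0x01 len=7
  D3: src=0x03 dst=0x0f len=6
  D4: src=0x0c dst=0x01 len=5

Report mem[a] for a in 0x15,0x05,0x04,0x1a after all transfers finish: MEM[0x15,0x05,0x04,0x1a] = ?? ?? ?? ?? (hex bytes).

MEM[0x15,0x05,0x04,0x1a] = c4 c7 65 41

#0 dst[0x0a+6] := {0x1f,0x6d,0x41,0x97,0xc1,0x66}
#1 dst[0x14+5] := {0x66,0xc4,0x0b,0x65,0xc7}
#2 dst[0x01+7] := {0xc4,0x0b,0x65,0xc7,0x66,0xc4,0x0b}
#3 dst[0x0f+6] := {0x65,0xc7,0x66,0xc4,0x0b,0x39}
#4 dst[0x01+5] := {0x41,0x97,0xc1,0x65,0xc7}
query mem[0x15]=0xc4, mem[0x05]=0xc7, mem[0x04]=0x65, mem[0x1a]=0x41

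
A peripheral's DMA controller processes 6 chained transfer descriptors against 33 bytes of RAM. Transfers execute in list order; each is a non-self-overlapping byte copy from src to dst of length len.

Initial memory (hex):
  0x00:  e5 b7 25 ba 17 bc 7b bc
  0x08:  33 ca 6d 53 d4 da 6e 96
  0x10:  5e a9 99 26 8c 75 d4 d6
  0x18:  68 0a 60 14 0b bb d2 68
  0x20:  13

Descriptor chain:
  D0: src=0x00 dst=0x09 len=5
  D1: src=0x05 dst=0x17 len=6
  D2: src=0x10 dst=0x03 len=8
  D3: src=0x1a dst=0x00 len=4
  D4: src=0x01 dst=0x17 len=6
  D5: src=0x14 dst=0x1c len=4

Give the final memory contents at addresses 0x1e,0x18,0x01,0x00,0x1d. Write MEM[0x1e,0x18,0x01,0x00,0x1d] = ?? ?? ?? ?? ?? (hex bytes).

MEM[0x1e,0x18,0x01,0x00,0x1d] = d4 b7 e5 33 75

[0] 0x00->0x09 len=5 : e5 b7 25 ba 17
[1] 0x05->0x17 len=6 : bc 7b bc 33 e5 b7
[2] 0x10->0x03 len=8 : 5e a9 99 26 8c 75 d4 bc
[3] 0x1a->0x00 len=4 : 33 e5 b7 bb
[4] 0x01->0x17 len=6 : e5 b7 bb a9 99 26
[5] 0x14->0x1c len=4 : 8c 75 d4 e5
query mem[0x1e]=0xd4, mem[0x18]=0xb7, mem[0x01]=0xe5, mem[0x00]=0x33, mem[0x1d]=0x75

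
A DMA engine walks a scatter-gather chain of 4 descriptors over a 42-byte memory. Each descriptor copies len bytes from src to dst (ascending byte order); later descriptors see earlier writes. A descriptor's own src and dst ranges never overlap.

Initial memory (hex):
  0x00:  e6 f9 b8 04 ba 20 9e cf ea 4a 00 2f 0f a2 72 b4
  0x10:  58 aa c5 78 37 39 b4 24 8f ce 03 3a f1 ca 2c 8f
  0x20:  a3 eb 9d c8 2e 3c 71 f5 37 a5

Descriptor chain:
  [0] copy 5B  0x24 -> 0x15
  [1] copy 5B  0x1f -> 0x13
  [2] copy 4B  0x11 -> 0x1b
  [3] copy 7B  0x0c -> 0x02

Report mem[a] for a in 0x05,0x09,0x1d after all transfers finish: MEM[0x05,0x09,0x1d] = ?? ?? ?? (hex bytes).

#0 dst[0x15+5] := {0x2e,0x3c,0x71,0xf5,0x37}
#1 dst[0x13+5] := {0x8f,0xa3,0xeb,0x9d,0xc8}
#2 dst[0x1b+4] := {0xaa,0xc5,0x8f,0xa3}
#3 dst[0x02+7] := {0x0f,0xa2,0x72,0xb4,0x58,0xaa,0xc5}
query mem[0x05]=0xb4, mem[0x09]=0x4a, mem[0x1d]=0x8f

MEM[0x05,0x09,0x1d] = b4 4a 8f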